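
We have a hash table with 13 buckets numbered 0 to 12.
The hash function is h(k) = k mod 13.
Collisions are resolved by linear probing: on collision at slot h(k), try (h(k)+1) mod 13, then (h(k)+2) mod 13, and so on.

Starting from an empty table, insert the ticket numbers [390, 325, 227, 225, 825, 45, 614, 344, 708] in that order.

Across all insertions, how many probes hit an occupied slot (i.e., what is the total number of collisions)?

390 hashes to 0; slot 0 is free => place at 0.
325 hashes to 0; 0 taken => place at 1.
227 hashes to 6; slot 6 is free => place at 6.
225 hashes to 4; slot 4 is free => place at 4.
825 hashes to 6; 6 taken => place at 7.
45 hashes to 6; 6,7 taken => place at 8.
614 hashes to 3; slot 3 is free => place at 3.
344 hashes to 6; 6,7,8 taken => place at 9.
708 hashes to 6; 6,7,8,9 taken => place at 10.
Table: [390, 325, -, 614, 225, -, 227, 825, 45, 344, 708, -, -]

11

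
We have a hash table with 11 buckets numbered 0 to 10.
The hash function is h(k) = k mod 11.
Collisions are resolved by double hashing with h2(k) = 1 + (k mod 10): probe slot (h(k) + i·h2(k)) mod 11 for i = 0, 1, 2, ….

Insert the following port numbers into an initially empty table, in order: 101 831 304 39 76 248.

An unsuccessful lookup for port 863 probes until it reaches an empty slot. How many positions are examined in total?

101: h=2 → slot 2
831: h=6 → slot 6
304: h=7 → slot 7
39: h=6, h2=10, probe 6,5 → slot 5
76: h=10 → slot 10
248: h=6, h2=9, probe 6,4 → slot 4
Table: [-, -, 101, -, 248, 39, 831, 304, -, -, 76]
Lookup 863: h=5, h2=4, probe 5,9 → slot 9 empty, not found.

2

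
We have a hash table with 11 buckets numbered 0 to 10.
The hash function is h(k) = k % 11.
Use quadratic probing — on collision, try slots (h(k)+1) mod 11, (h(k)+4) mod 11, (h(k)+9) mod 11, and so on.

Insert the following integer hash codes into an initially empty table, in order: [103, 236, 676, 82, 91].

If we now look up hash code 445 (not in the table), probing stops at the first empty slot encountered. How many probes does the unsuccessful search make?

5

103 hashes to 4; slot 4 is free → place at 4.
236 hashes to 5; slot 5 is free → place at 5.
676 hashes to 5; 5 taken → place at 6.
82 hashes to 5; 5,6 taken → place at 9.
91 hashes to 3; slot 3 is free → place at 3.
Table: [∅, ∅, ∅, 91, 103, 236, 676, ∅, ∅, 82, ∅]
Lookup 445: h=5, probe 5,6,9,3,10 → slot 10 empty, not found.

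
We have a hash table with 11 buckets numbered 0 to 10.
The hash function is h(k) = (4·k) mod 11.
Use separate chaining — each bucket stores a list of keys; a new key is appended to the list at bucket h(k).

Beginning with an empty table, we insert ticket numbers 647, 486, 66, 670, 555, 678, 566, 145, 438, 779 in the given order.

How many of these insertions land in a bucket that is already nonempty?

647 → bucket 3
486 → bucket 8
66 → bucket 0
670 → bucket 7
555 → bucket 9
678 → bucket 6
566 → bucket 9 (collision)
145 → bucket 8 (collision)
438 → bucket 3 (collision)
779 → bucket 3 (collision)
Final buckets:
0: 66
1: _
2: _
3: 647 -> 438 -> 779
4: _
5: _
6: 678
7: 670
8: 486 -> 145
9: 555 -> 566
10: _

4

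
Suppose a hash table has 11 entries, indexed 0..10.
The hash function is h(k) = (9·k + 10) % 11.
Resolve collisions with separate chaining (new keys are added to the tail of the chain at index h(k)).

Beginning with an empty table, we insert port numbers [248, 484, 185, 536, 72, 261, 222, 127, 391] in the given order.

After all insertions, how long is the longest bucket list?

4

248 -> bucket 9
484 -> bucket 10
185 -> bucket 3
536 -> bucket 5
72 -> bucket 9 (collision)
261 -> bucket 5 (collision)
222 -> bucket 6
127 -> bucket 9 (collision)
391 -> bucket 9 (collision)
Final buckets:
0: —
1: —
2: —
3: 185
4: —
5: 536 -> 261
6: 222
7: —
8: —
9: 248 -> 72 -> 127 -> 391
10: 484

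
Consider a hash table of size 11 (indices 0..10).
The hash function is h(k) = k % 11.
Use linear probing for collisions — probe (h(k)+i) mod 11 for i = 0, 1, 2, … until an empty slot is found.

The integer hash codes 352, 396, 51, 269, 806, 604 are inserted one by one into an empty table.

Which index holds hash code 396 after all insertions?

1

Insert 352: h=0, slot 0 empty → index 0.
Insert 396: h=0, slot 0 occupied → index 1.
Insert 51: h=7, slot 7 empty → index 7.
Insert 269: h=5, slot 5 empty → index 5.
Insert 806: h=3, slot 3 empty → index 3.
Insert 604: h=10, slot 10 empty → index 10.
Table: [352, 396, _, 806, _, 269, _, 51, _, _, 604]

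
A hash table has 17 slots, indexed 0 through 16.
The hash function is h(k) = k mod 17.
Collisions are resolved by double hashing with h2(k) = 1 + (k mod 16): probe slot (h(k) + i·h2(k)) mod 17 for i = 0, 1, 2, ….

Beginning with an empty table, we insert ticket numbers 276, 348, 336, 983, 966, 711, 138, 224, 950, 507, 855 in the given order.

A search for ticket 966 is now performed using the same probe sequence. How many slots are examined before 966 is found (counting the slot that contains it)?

3

276 hashes to 4; slot 4 is free → place at 4.
348 hashes to 8; slot 8 is free → place at 8.
336 hashes to 13; slot 13 is free → place at 13.
983 hashes to 14; slot 14 is free → place at 14.
966 hashes to 14, h2=7; 14,4 taken → place at 11.
711 hashes to 14, h2=8; 14 taken → place at 5.
138 hashes to 2; slot 2 is free → place at 2.
224 hashes to 3; slot 3 is free → place at 3.
950 hashes to 15; slot 15 is free → place at 15.
507 hashes to 14, h2=12; 14 taken → place at 9.
855 hashes to 5, h2=8; 5,13,4 taken → place at 12.
Table: [∅, ∅, 138, 224, 276, 711, ∅, ∅, 348, 507, ∅, 966, 855, 336, 983, 950, ∅]
Lookup 966: h=14, h2=7, probe 14,4,11 → found at 11.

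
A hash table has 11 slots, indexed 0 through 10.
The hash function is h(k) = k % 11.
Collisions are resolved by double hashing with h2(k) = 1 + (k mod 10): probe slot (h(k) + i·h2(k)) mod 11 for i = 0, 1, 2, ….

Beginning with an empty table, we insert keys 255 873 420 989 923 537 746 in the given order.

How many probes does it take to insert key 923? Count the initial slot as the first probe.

3

255: h=2 => slot 2
873: h=4 => slot 4
420: h=2, h2=1, probe 2,3 => slot 3
989: h=10 => slot 10
923: h=10, h2=4, probe 10,3,7 => slot 7
537: h=9 => slot 9
746: h=9, h2=7, probe 9,5 => slot 5
Table: [_, _, 255, 420, 873, 746, _, 923, _, 537, 989]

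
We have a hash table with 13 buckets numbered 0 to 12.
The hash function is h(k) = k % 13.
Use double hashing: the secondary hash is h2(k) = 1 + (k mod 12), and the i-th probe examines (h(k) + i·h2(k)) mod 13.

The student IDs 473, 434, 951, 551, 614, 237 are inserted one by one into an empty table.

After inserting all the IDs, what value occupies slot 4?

551

Insert 473: h=5, slot 5 empty -> index 5.
Insert 434: h=5, h2=3, slot 5 occupied -> index 8.
Insert 951: h=2, slot 2 empty -> index 2.
Insert 551: h=5, h2=12, slot 5 occupied -> index 4.
Insert 614: h=3, slot 3 empty -> index 3.
Insert 237: h=3, h2=10, slot 3 occupied -> index 0.
Table: [237, —, 951, 614, 551, 473, —, —, 434, —, —, —, —]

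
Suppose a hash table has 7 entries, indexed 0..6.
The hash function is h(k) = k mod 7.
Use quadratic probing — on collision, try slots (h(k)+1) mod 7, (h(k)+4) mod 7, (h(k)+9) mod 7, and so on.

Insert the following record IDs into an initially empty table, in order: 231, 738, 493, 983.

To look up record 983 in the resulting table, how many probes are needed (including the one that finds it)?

Insert 231: h=0, slot 0 empty → index 0.
Insert 738: h=3, slot 3 empty → index 3.
Insert 493: h=3, slot 3 occupied → index 4.
Insert 983: h=3, slots 3,4,0 occupied → index 5.
Table: [231, -, -, 738, 493, 983, -]
Lookup 983: h=3, probe 3,4,0,5 → found at 5.

4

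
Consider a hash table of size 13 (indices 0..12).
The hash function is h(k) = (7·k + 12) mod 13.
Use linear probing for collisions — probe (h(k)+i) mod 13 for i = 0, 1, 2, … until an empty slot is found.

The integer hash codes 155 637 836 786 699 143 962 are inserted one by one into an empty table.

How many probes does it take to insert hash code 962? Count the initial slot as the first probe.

155: h=5 -> slot 5
637: h=12 -> slot 12
836: h=1 -> slot 1
786: h=2 -> slot 2
699: h=4 -> slot 4
143: h=12, probe 12,0 -> slot 0
962: h=12, probe 12,0,1,2,3 -> slot 3
Table: [143, 836, 786, 962, 699, 155, ∅, ∅, ∅, ∅, ∅, ∅, 637]

5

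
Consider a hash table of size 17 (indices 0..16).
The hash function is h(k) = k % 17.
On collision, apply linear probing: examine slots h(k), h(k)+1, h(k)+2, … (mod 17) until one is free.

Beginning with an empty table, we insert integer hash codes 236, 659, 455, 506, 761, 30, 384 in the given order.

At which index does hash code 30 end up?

236: h=15 -> slot 15
659: h=13 -> slot 13
455: h=13, probe 13,14 -> slot 14
506: h=13, probe 13,14,15,16 -> slot 16
761: h=13, probe 13,14,15,16,0 -> slot 0
30: h=13, probe 13,14,15,16,0,1 -> slot 1
384: h=10 -> slot 10
Table: [761, 30, ., ., ., ., ., ., ., ., 384, ., ., 659, 455, 236, 506]

1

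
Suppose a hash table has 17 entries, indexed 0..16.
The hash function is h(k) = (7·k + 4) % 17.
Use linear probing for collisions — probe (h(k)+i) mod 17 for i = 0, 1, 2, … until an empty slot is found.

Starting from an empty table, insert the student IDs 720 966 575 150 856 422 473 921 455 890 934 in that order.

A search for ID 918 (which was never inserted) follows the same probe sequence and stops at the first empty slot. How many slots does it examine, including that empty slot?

720: h=12 -> slot 12
966: h=0 -> slot 0
575: h=0, probe 0,1 -> slot 1
150: h=0, probe 0,1,2 -> slot 2
856: h=12, probe 12,13 -> slot 13
422: h=0, probe 0,1,2,3 -> slot 3
473: h=0, probe 0,1,2,3,4 -> slot 4
921: h=8 -> slot 8
455: h=10 -> slot 10
890: h=12, probe 12,13,14 -> slot 14
934: h=14, probe 14,15 -> slot 15
Table: [966, 575, 150, 422, 473, —, —, —, 921, —, 455, —, 720, 856, 890, 934, —]
Lookup 918: h=4, probe 4,5 → slot 5 empty, not found.

2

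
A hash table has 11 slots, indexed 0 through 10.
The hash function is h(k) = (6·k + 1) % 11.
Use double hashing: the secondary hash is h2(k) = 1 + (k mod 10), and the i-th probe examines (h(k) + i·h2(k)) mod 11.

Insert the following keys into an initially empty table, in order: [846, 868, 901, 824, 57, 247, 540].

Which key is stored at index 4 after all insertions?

868

846: h=6 → slot 6
868: h=6, h2=9, probe 6,4 → slot 4
901: h=6, h2=2, probe 6,8 → slot 8
824: h=6, h2=5, probe 6,0 → slot 0
57: h=2 → slot 2
247: h=9 → slot 9
540: h=7 → slot 7
Table: [824, —, 57, —, 868, —, 846, 540, 901, 247, —]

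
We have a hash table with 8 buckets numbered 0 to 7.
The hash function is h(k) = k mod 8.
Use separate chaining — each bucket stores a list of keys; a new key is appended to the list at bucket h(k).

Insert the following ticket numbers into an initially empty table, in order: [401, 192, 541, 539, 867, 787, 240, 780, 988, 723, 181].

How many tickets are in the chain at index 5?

2

401 → bucket 1
192 → bucket 0
541 → bucket 5
539 → bucket 3
867 → bucket 3 (collision)
787 → bucket 3 (collision)
240 → bucket 0 (collision)
780 → bucket 4
988 → bucket 4 (collision)
723 → bucket 3 (collision)
181 → bucket 5 (collision)
Final buckets:
0: 192 -> 240
1: 401
2: ∅
3: 539 -> 867 -> 787 -> 723
4: 780 -> 988
5: 541 -> 181
6: ∅
7: ∅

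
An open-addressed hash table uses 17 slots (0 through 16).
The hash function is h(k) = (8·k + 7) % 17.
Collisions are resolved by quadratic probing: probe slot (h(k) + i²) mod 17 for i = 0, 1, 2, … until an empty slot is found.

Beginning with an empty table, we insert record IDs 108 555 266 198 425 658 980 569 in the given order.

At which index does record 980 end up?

2

108 hashes to 4; slot 4 is free -> place at 4.
555 hashes to 10; slot 10 is free -> place at 10.
266 hashes to 10; 10 taken -> place at 11.
198 hashes to 10; 10,11 taken -> place at 14.
425 hashes to 7; slot 7 is free -> place at 7.
658 hashes to 1; slot 1 is free -> place at 1.
980 hashes to 10; 10,11,14 taken -> place at 2.
569 hashes to 3; slot 3 is free -> place at 3.
Table: [., 658, 980, 569, 108, ., ., 425, ., ., 555, 266, ., ., 198, ., .]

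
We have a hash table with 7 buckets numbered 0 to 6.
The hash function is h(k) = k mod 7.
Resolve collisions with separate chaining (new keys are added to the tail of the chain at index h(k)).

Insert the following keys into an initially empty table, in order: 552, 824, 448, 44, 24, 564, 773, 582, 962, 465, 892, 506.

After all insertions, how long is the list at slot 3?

552 -> bucket 6
824 -> bucket 5
448 -> bucket 0
44 -> bucket 2
24 -> bucket 3
564 -> bucket 4
773 -> bucket 3 (collision)
582 -> bucket 1
962 -> bucket 3 (collision)
465 -> bucket 3 (collision)
892 -> bucket 3 (collision)
506 -> bucket 2 (collision)
Final buckets:
0: 448
1: 582
2: 44 -> 506
3: 24 -> 773 -> 962 -> 465 -> 892
4: 564
5: 824
6: 552

5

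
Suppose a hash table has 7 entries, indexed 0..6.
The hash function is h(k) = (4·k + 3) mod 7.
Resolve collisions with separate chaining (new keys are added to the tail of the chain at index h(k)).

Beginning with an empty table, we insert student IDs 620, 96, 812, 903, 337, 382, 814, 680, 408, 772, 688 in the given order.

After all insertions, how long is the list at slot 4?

4

Insert 620: h=5, bucket 5 empty -> new chain.
Insert 96: h=2, bucket 2 empty -> new chain.
Insert 812: h=3, bucket 3 empty -> new chain.
Insert 903: h=3, bucket 3 nonempty -> append to chain.
Insert 337: h=0, bucket 0 empty -> new chain.
Insert 382: h=5, bucket 5 nonempty -> append to chain.
Insert 814: h=4, bucket 4 empty -> new chain.
Insert 680: h=0, bucket 0 nonempty -> append to chain.
Insert 408: h=4, bucket 4 nonempty -> append to chain.
Insert 772: h=4, bucket 4 nonempty -> append to chain.
Insert 688: h=4, bucket 4 nonempty -> append to chain.
Final buckets:
0: 337 -> 680
1: —
2: 96
3: 812 -> 903
4: 814 -> 408 -> 772 -> 688
5: 620 -> 382
6: —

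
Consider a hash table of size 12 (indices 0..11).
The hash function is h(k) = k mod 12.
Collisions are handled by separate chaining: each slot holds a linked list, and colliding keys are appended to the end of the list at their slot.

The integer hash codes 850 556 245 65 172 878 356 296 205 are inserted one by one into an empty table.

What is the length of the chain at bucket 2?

850 -> bucket 10
556 -> bucket 4
245 -> bucket 5
65 -> bucket 5 (collision)
172 -> bucket 4 (collision)
878 -> bucket 2
356 -> bucket 8
296 -> bucket 8 (collision)
205 -> bucket 1
Final buckets:
0: -
1: 205
2: 878
3: -
4: 556 -> 172
5: 245 -> 65
6: -
7: -
8: 356 -> 296
9: -
10: 850
11: -

1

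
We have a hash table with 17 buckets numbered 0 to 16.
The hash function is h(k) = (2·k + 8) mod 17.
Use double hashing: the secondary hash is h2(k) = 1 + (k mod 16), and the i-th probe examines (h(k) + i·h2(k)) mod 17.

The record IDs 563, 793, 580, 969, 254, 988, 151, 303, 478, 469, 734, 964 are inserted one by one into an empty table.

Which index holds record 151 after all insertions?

3

Insert 563: h=12, slot 12 empty -> index 12.
Insert 793: h=13, slot 13 empty -> index 13.
Insert 580: h=12, h2=5, slot 12 occupied -> index 0.
Insert 969: h=8, slot 8 empty -> index 8.
Insert 254: h=6, slot 6 empty -> index 6.
Insert 988: h=12, h2=13, slots 12,8 occupied -> index 4.
Insert 151: h=4, h2=8, slots 4,12 occupied -> index 3.
Insert 303: h=2, slot 2 empty -> index 2.
Insert 478: h=12, h2=15, slot 12 occupied -> index 10.
Insert 469: h=11, slot 11 empty -> index 11.
Insert 734: h=14, slot 14 empty -> index 14.
Insert 964: h=15, slot 15 empty -> index 15.
Table: [580, -, 303, 151, 988, -, 254, -, 969, -, 478, 469, 563, 793, 734, 964, -]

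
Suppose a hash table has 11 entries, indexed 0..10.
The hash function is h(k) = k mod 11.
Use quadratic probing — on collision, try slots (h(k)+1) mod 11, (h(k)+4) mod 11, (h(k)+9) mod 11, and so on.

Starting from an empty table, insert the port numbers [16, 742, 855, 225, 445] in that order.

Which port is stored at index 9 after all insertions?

225

16 hashes to 5; slot 5 is free → place at 5.
742 hashes to 5; 5 taken → place at 6.
855 hashes to 8; slot 8 is free → place at 8.
225 hashes to 5; 5,6 taken → place at 9.
445 hashes to 5; 5,6,9 taken → place at 3.
Table: [∅, ∅, ∅, 445, ∅, 16, 742, ∅, 855, 225, ∅]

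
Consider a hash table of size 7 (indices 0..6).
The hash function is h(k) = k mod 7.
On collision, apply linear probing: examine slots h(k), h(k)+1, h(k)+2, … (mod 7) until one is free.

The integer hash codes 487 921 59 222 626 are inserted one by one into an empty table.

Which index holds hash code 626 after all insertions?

0

487 hashes to 4; slot 4 is free => place at 4.
921 hashes to 4; 4 taken => place at 5.
59 hashes to 3; slot 3 is free => place at 3.
222 hashes to 5; 5 taken => place at 6.
626 hashes to 3; 3,4,5,6 taken => place at 0.
Table: [626, -, -, 59, 487, 921, 222]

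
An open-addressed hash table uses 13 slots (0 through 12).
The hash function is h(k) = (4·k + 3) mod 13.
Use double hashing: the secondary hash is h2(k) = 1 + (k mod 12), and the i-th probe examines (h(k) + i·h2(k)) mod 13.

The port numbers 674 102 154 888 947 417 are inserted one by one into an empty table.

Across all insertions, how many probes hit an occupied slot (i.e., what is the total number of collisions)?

674 hashes to 8; slot 8 is free -> place at 8.
102 hashes to 8, h2=7; 8 taken -> place at 2.
154 hashes to 8, h2=11; 8 taken -> place at 6.
888 hashes to 6, h2=1; 6 taken -> place at 7.
947 hashes to 8, h2=12; 8,7,6 taken -> place at 5.
417 hashes to 7, h2=10; 7 taken -> place at 4.
Table: [., ., 102, ., 417, 947, 154, 888, 674, ., ., ., .]

7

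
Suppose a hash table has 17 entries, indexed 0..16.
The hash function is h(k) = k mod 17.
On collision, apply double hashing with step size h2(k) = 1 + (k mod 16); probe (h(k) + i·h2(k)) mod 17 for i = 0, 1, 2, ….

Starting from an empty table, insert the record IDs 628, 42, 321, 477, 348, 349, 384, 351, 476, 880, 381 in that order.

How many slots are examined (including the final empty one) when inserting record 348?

2

628: h=16 → slot 16
42: h=8 → slot 8
321: h=15 → slot 15
477: h=1 → slot 1
348: h=8, h2=13, probe 8,4 → slot 4
349: h=9 → slot 9
384: h=10 → slot 10
351: h=11 → slot 11
476: h=0 → slot 0
880: h=13 → slot 13
381: h=7 → slot 7
Table: [476, 477, _, _, 348, _, _, 381, 42, 349, 384, 351, _, 880, _, 321, 628]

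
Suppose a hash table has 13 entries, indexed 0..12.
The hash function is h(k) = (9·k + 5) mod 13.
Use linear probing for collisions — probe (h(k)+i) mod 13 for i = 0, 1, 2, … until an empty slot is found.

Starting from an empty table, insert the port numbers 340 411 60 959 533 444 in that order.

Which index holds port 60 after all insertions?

0

340: h=10 => slot 10
411: h=12 => slot 12
60: h=12, probe 12,0 => slot 0
959: h=4 => slot 4
533: h=5 => slot 5
444: h=10, probe 10,11 => slot 11
Table: [60, -, -, -, 959, 533, -, -, -, -, 340, 444, 411]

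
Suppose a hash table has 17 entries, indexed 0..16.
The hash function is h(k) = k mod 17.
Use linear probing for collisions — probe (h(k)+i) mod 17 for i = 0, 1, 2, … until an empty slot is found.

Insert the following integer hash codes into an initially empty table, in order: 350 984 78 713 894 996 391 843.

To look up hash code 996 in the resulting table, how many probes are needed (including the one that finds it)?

4

350: h=10 -> slot 10
984: h=15 -> slot 15
78: h=10, probe 10,11 -> slot 11
713: h=16 -> slot 16
894: h=10, probe 10,11,12 -> slot 12
996: h=10, probe 10,11,12,13 -> slot 13
391: h=0 -> slot 0
843: h=10, probe 10,11,12,13,14 -> slot 14
Table: [391, ∅, ∅, ∅, ∅, ∅, ∅, ∅, ∅, ∅, 350, 78, 894, 996, 843, 984, 713]
Lookup 996: h=10, probe 10,11,12,13 → found at 13.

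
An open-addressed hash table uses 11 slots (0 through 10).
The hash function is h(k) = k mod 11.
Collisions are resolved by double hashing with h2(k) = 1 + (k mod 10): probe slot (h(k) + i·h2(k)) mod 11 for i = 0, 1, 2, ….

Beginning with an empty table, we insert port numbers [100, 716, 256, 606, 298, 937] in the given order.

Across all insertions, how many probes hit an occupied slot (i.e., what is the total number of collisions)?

100: h=1 -> slot 1
716: h=1, h2=7, probe 1,8 -> slot 8
256: h=3 -> slot 3
606: h=1, h2=7, probe 1,8,4 -> slot 4
298: h=1, h2=9, probe 1,10 -> slot 10
937: h=2 -> slot 2
Table: [—, 100, 937, 256, 606, —, —, —, 716, —, 298]

4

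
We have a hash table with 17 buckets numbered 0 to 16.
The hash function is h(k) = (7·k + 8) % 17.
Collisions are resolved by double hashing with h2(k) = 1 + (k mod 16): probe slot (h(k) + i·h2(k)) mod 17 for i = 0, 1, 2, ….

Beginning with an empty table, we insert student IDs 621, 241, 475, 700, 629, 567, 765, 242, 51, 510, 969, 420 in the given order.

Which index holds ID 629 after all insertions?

14

621: h=3 -> slot 3
241: h=12 -> slot 12
475: h=1 -> slot 1
700: h=12, h2=13, probe 12,8 -> slot 8
629: h=8, h2=6, probe 8,14 -> slot 14
567: h=16 -> slot 16
765: h=8, h2=14, probe 8,5 -> slot 5
242: h=2 -> slot 2
51: h=8, h2=4, probe 8,12,16,3,7 -> slot 7
510: h=8, h2=15, probe 8,6 -> slot 6
969: h=8, h2=10, probe 8,1,11 -> slot 11
420: h=7, h2=5, probe 7,12,0 -> slot 0
Table: [420, 475, 242, 621, _, 765, 510, 51, 700, _, _, 969, 241, _, 629, _, 567]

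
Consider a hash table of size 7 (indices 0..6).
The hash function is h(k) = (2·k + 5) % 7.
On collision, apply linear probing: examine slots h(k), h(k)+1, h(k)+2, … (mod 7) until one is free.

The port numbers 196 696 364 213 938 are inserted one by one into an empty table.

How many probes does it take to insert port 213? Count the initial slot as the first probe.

4

Insert 196: h=5, slot 5 empty → index 5.
Insert 696: h=4, slot 4 empty → index 4.
Insert 364: h=5, slot 5 occupied → index 6.
Insert 213: h=4, slots 4,5,6 occupied → index 0.
Insert 938: h=5, slots 5,6,0 occupied → index 1.
Table: [213, 938, ∅, ∅, 696, 196, 364]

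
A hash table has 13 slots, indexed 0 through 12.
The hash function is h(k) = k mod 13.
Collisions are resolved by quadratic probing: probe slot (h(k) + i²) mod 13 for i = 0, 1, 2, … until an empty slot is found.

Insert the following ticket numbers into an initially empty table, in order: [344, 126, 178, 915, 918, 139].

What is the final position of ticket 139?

0

344 hashes to 6; slot 6 is free -> place at 6.
126 hashes to 9; slot 9 is free -> place at 9.
178 hashes to 9; 9 taken -> place at 10.
915 hashes to 5; slot 5 is free -> place at 5.
918 hashes to 8; slot 8 is free -> place at 8.
139 hashes to 9; 9,10 taken -> place at 0.
Table: [139, ∅, ∅, ∅, ∅, 915, 344, ∅, 918, 126, 178, ∅, ∅]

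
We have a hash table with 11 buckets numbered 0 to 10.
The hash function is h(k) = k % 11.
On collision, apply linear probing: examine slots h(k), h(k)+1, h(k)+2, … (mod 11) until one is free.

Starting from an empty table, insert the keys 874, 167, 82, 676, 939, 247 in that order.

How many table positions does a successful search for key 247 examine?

4

874 hashes to 5; slot 5 is free => place at 5.
167 hashes to 2; slot 2 is free => place at 2.
82 hashes to 5; 5 taken => place at 6.
676 hashes to 5; 5,6 taken => place at 7.
939 hashes to 4; slot 4 is free => place at 4.
247 hashes to 5; 5,6,7 taken => place at 8.
Table: [-, -, 167, -, 939, 874, 82, 676, 247, -, -]
Lookup 247: h=5, probe 5,6,7,8 → found at 8.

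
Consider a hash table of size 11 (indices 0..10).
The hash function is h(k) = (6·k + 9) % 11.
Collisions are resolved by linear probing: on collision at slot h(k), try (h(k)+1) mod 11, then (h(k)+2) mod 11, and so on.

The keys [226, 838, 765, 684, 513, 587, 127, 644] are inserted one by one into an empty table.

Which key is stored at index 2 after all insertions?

226: h=1 → slot 1
838: h=10 → slot 10
765: h=1, probe 1,2 → slot 2
684: h=10, probe 10,0 → slot 0
513: h=7 → slot 7
587: h=0, probe 0,1,2,3 → slot 3
127: h=1, probe 1,2,3,4 → slot 4
644: h=1, probe 1,2,3,4,5 → slot 5
Table: [684, 226, 765, 587, 127, 644, ., 513, ., ., 838]

765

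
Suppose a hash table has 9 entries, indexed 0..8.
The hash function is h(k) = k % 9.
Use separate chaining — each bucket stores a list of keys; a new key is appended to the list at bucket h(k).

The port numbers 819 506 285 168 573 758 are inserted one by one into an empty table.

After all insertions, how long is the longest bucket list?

819 → bucket 0
506 → bucket 2
285 → bucket 6
168 → bucket 6 (collision)
573 → bucket 6 (collision)
758 → bucket 2 (collision)
Final buckets:
0: 819
1: _
2: 506 -> 758
3: _
4: _
5: _
6: 285 -> 168 -> 573
7: _
8: _

3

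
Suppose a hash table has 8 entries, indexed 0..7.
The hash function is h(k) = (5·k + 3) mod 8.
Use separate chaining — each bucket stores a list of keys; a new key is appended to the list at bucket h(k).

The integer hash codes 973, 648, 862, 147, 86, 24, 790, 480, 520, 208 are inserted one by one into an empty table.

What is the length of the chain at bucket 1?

3

Insert 973: h=4, bucket 4 empty → new chain.
Insert 648: h=3, bucket 3 empty → new chain.
Insert 862: h=1, bucket 1 empty → new chain.
Insert 147: h=2, bucket 2 empty → new chain.
Insert 86: h=1, bucket 1 nonempty → append to chain.
Insert 24: h=3, bucket 3 nonempty → append to chain.
Insert 790: h=1, bucket 1 nonempty → append to chain.
Insert 480: h=3, bucket 3 nonempty → append to chain.
Insert 520: h=3, bucket 3 nonempty → append to chain.
Insert 208: h=3, bucket 3 nonempty → append to chain.
Final buckets:
0: _
1: 862 -> 86 -> 790
2: 147
3: 648 -> 24 -> 480 -> 520 -> 208
4: 973
5: _
6: _
7: _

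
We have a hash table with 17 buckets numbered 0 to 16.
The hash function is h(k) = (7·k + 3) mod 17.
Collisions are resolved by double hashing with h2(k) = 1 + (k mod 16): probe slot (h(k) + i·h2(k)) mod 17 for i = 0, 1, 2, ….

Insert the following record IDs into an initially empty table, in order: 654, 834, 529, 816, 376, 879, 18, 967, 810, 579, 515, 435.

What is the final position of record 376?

Insert 654: h=8, slot 8 empty -> index 8.
Insert 834: h=10, slot 10 empty -> index 10.
Insert 529: h=0, slot 0 empty -> index 0.
Insert 816: h=3, slot 3 empty -> index 3.
Insert 376: h=0, h2=9, slot 0 occupied -> index 9.
Insert 879: h=2, slot 2 empty -> index 2.
Insert 18: h=10, h2=3, slot 10 occupied -> index 13.
Insert 967: h=6, slot 6 empty -> index 6.
Insert 810: h=12, slot 12 empty -> index 12.
Insert 579: h=10, h2=4, slot 10 occupied -> index 14.
Insert 515: h=4, slot 4 empty -> index 4.
Insert 435: h=5, slot 5 empty -> index 5.
Table: [529, _, 879, 816, 515, 435, 967, _, 654, 376, 834, _, 810, 18, 579, _, _]

9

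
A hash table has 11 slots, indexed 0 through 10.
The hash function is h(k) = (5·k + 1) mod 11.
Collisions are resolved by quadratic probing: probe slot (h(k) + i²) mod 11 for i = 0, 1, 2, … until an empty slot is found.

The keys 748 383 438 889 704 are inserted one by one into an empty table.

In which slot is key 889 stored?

6

Insert 748: h=1, slot 1 empty -> index 1.
Insert 383: h=2, slot 2 empty -> index 2.
Insert 438: h=2, slot 2 occupied -> index 3.
Insert 889: h=2, slots 2,3 occupied -> index 6.
Insert 704: h=1, slots 1,2 occupied -> index 5.
Table: [—, 748, 383, 438, —, 704, 889, —, —, —, —]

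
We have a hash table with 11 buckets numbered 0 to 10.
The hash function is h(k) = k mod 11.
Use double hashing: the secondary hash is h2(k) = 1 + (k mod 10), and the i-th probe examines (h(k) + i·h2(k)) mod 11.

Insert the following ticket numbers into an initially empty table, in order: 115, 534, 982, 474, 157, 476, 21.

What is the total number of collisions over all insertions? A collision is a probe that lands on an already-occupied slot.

115: h=5 -> slot 5
534: h=6 -> slot 6
982: h=3 -> slot 3
474: h=1 -> slot 1
157: h=3, h2=8, probe 3,0 -> slot 0
476: h=3, h2=7, probe 3,10 -> slot 10
21: h=10, h2=2, probe 10,1,3,5,7 -> slot 7
Table: [157, 474, ., 982, ., 115, 534, 21, ., ., 476]

6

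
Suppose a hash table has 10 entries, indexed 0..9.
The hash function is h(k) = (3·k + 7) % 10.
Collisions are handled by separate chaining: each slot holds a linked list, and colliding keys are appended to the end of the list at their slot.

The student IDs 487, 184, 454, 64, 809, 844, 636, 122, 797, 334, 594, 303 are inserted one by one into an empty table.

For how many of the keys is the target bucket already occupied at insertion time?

6

Insert 487: h=8, bucket 8 empty -> new chain.
Insert 184: h=9, bucket 9 empty -> new chain.
Insert 454: h=9, bucket 9 nonempty -> append to chain.
Insert 64: h=9, bucket 9 nonempty -> append to chain.
Insert 809: h=4, bucket 4 empty -> new chain.
Insert 844: h=9, bucket 9 nonempty -> append to chain.
Insert 636: h=5, bucket 5 empty -> new chain.
Insert 122: h=3, bucket 3 empty -> new chain.
Insert 797: h=8, bucket 8 nonempty -> append to chain.
Insert 334: h=9, bucket 9 nonempty -> append to chain.
Insert 594: h=9, bucket 9 nonempty -> append to chain.
Insert 303: h=6, bucket 6 empty -> new chain.
Final buckets:
0: ∅
1: ∅
2: ∅
3: 122
4: 809
5: 636
6: 303
7: ∅
8: 487 -> 797
9: 184 -> 454 -> 64 -> 844 -> 334 -> 594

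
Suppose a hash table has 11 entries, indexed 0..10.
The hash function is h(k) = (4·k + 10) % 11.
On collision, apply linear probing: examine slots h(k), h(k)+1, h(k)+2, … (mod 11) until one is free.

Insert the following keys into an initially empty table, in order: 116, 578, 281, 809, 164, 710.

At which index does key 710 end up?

116: h=1 => slot 1
578: h=1, probe 1,2 => slot 2
281: h=1, probe 1,2,3 => slot 3
809: h=1, probe 1,2,3,4 => slot 4
164: h=6 => slot 6
710: h=1, probe 1,2,3,4,5 => slot 5
Table: [—, 116, 578, 281, 809, 710, 164, —, —, —, —]

5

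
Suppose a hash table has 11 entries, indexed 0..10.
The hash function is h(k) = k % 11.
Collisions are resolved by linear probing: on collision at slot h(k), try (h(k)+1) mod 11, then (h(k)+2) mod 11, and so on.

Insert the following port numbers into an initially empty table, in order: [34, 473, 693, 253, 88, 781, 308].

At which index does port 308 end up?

34 hashes to 1; slot 1 is free => place at 1.
473 hashes to 0; slot 0 is free => place at 0.
693 hashes to 0; 0,1 taken => place at 2.
253 hashes to 0; 0,1,2 taken => place at 3.
88 hashes to 0; 0,1,2,3 taken => place at 4.
781 hashes to 0; 0,1,2,3,4 taken => place at 5.
308 hashes to 0; 0,1,2,3,4,5 taken => place at 6.
Table: [473, 34, 693, 253, 88, 781, 308, —, —, —, —]

6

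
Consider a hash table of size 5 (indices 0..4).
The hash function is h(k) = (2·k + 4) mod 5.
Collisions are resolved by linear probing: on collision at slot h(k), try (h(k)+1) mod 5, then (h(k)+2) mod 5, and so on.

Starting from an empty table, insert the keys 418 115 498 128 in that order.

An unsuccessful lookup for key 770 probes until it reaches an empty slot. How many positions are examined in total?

Insert 418: h=0, slot 0 empty -> index 0.
Insert 115: h=4, slot 4 empty -> index 4.
Insert 498: h=0, slot 0 occupied -> index 1.
Insert 128: h=0, slots 0,1 occupied -> index 2.
Table: [418, 498, 128, _, 115]
Lookup 770: h=4, probe 4,0,1,2,3 → slot 3 empty, not found.

5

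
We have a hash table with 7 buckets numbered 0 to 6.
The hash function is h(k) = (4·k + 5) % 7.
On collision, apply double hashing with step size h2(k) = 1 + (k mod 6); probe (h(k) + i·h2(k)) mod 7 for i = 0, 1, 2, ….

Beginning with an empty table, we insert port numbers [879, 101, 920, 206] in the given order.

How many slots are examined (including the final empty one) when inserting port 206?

3

879 hashes to 0; slot 0 is free => place at 0.
101 hashes to 3; slot 3 is free => place at 3.
920 hashes to 3, h2=3; 3 taken => place at 6.
206 hashes to 3, h2=3; 3,6 taken => place at 2.
Table: [879, ∅, 206, 101, ∅, ∅, 920]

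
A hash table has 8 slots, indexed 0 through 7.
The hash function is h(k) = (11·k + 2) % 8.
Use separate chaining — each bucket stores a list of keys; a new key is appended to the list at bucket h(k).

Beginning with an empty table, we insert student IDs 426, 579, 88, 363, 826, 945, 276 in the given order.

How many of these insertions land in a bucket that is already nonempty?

2

426 → bucket 0
579 → bucket 3
88 → bucket 2
363 → bucket 3 (collision)
826 → bucket 0 (collision)
945 → bucket 5
276 → bucket 6
Final buckets:
0: 426 -> 826
1: -
2: 88
3: 579 -> 363
4: -
5: 945
6: 276
7: -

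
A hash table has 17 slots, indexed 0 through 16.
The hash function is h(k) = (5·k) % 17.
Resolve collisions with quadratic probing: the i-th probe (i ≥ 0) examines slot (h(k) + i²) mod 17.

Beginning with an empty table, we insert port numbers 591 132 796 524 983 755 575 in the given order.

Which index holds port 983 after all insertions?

Insert 591: h=14, slot 14 empty -> index 14.
Insert 132: h=14, slot 14 occupied -> index 15.
Insert 796: h=2, slot 2 empty -> index 2.
Insert 524: h=2, slot 2 occupied -> index 3.
Insert 983: h=2, slots 2,3 occupied -> index 6.
Insert 755: h=1, slot 1 empty -> index 1.
Insert 575: h=2, slots 2,3,6 occupied -> index 11.
Table: [—, 755, 796, 524, —, —, 983, —, —, —, —, 575, —, —, 591, 132, —]

6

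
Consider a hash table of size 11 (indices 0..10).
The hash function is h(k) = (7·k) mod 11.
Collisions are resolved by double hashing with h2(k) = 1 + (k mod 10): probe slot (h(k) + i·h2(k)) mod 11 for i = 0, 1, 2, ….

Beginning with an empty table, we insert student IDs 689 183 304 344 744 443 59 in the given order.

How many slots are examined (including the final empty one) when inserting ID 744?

Insert 689: h=5, slot 5 empty => index 5.
Insert 183: h=5, h2=4, slot 5 occupied => index 9.
Insert 304: h=5, h2=5, slot 5 occupied => index 10.
Insert 344: h=10, h2=5, slot 10 occupied => index 4.
Insert 744: h=5, h2=5, slots 5,10,4,9 occupied => index 3.
Insert 443: h=10, h2=4, slots 10,3 occupied => index 7.
Insert 59: h=6, slot 6 empty => index 6.
Table: [., ., ., 744, 344, 689, 59, 443, ., 183, 304]

5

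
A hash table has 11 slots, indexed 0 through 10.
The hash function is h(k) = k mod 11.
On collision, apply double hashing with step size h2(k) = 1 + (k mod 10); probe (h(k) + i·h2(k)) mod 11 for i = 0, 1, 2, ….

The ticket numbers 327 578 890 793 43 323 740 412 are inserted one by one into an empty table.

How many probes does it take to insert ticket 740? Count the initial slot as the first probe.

327: h=8 -> slot 8
578: h=6 -> slot 6
890: h=10 -> slot 10
793: h=1 -> slot 1
43: h=10, h2=4, probe 10,3 -> slot 3
323: h=4 -> slot 4
740: h=3, h2=1, probe 3,4,5 -> slot 5
412: h=5, h2=3, probe 5,8,0 -> slot 0
Table: [412, 793, ∅, 43, 323, 740, 578, ∅, 327, ∅, 890]

3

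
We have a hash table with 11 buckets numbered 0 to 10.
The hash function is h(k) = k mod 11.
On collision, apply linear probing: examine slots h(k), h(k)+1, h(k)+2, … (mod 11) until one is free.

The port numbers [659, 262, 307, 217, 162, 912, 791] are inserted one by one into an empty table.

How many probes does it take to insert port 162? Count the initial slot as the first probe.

659 hashes to 10; slot 10 is free -> place at 10.
262 hashes to 9; slot 9 is free -> place at 9.
307 hashes to 10; 10 taken -> place at 0.
217 hashes to 8; slot 8 is free -> place at 8.
162 hashes to 8; 8,9,10,0 taken -> place at 1.
912 hashes to 10; 10,0,1 taken -> place at 2.
791 hashes to 10; 10,0,1,2 taken -> place at 3.
Table: [307, 162, 912, 791, —, —, —, —, 217, 262, 659]

5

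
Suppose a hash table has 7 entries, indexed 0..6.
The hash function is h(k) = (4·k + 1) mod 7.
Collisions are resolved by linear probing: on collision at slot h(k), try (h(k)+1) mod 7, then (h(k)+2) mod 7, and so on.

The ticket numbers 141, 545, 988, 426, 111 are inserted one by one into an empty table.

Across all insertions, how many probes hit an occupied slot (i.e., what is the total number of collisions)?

Insert 141: h=5, slot 5 empty -> index 5.
Insert 545: h=4, slot 4 empty -> index 4.
Insert 988: h=5, slot 5 occupied -> index 6.
Insert 426: h=4, slots 4,5,6 occupied -> index 0.
Insert 111: h=4, slots 4,5,6,0 occupied -> index 1.
Table: [426, 111, —, —, 545, 141, 988]

8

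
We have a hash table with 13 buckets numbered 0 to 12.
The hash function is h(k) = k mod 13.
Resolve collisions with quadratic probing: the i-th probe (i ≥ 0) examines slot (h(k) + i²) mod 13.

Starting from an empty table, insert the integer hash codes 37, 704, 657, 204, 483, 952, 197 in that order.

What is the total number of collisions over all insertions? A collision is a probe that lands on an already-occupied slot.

4

Insert 37: h=11, slot 11 empty => index 11.
Insert 704: h=2, slot 2 empty => index 2.
Insert 657: h=7, slot 7 empty => index 7.
Insert 204: h=9, slot 9 empty => index 9.
Insert 483: h=2, slot 2 occupied => index 3.
Insert 952: h=3, slot 3 occupied => index 4.
Insert 197: h=2, slots 2,3 occupied => index 6.
Table: [-, -, 704, 483, 952, -, 197, 657, -, 204, -, 37, -]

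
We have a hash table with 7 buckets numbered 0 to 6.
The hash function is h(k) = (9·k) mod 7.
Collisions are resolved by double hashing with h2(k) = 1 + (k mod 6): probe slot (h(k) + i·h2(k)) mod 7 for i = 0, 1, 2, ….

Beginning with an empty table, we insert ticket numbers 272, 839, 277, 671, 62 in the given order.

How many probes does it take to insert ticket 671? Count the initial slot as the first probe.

3

Insert 272: h=5, slot 5 empty -> index 5.
Insert 839: h=5, h2=6, slot 5 occupied -> index 4.
Insert 277: h=1, slot 1 empty -> index 1.
Insert 671: h=5, h2=6, slots 5,4 occupied -> index 3.
Insert 62: h=5, h2=3, slots 5,1,4 occupied -> index 0.
Table: [62, 277, ., 671, 839, 272, .]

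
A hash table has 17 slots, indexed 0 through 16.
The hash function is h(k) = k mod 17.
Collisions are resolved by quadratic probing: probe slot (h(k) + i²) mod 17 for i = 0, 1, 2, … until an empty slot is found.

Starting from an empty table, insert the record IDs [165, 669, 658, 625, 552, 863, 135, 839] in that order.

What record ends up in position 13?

658

165 hashes to 12; slot 12 is free -> place at 12.
669 hashes to 6; slot 6 is free -> place at 6.
658 hashes to 12; 12 taken -> place at 13.
625 hashes to 13; 13 taken -> place at 14.
552 hashes to 8; slot 8 is free -> place at 8.
863 hashes to 13; 13,14 taken -> place at 0.
135 hashes to 16; slot 16 is free -> place at 16.
839 hashes to 6; 6 taken -> place at 7.
Table: [863, _, _, _, _, _, 669, 839, 552, _, _, _, 165, 658, 625, _, 135]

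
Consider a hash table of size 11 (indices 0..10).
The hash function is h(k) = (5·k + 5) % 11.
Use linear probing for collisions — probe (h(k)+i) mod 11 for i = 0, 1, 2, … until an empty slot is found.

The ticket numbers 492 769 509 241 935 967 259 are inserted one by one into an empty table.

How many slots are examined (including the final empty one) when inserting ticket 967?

492: h=1 → slot 1
769: h=0 → slot 0
509: h=9 → slot 9
241: h=0, probe 0,1,2 → slot 2
935: h=5 → slot 5
967: h=0, probe 0,1,2,3 → slot 3
259: h=2, probe 2,3,4 → slot 4
Table: [769, 492, 241, 967, 259, 935, ., ., ., 509, .]

4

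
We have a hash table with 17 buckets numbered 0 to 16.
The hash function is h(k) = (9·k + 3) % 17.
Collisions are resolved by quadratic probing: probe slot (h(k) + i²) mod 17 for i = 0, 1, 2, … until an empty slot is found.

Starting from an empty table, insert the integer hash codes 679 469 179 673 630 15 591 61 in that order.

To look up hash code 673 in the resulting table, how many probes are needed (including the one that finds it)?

2

679 hashes to 11; slot 11 is free -> place at 11.
469 hashes to 8; slot 8 is free -> place at 8.
179 hashes to 16; slot 16 is free -> place at 16.
673 hashes to 8; 8 taken -> place at 9.
630 hashes to 12; slot 12 is free -> place at 12.
15 hashes to 2; slot 2 is free -> place at 2.
591 hashes to 1; slot 1 is free -> place at 1.
61 hashes to 8; 8,9,12 taken -> place at 0.
Table: [61, 591, 15, _, _, _, _, _, 469, 673, _, 679, 630, _, _, _, 179]
Lookup 673: h=8, probe 8,9 → found at 9.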